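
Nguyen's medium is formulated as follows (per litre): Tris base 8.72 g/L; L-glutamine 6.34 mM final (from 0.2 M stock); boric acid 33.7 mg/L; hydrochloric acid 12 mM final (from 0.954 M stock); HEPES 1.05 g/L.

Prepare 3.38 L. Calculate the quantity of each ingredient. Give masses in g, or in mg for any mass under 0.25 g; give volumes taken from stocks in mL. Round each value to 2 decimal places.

Tris base 29.47 g; L-glutamine 107.15 mL; boric acid 113.91 mg; hydrochloric acid 42.52 mL; HEPES 3.55 g

Scale factor relative to 1 L: 3.38.
Tris base: 8.72 g/L × 3.38 L = 29.47 g
L-glutamine: V = C2·V2/C1 = 6.34 mM × 3380 mL ÷ 200 mM = 107.15 mL
boric acid: 33.7 mg/L × 3.38 L = 113.91 mg
hydrochloric acid: dilute stock: 12 mM × 3380 mL ÷ 954 mM = 42.52 mL
HEPES: 1.05 g/L × 3.38 L = 3.55 g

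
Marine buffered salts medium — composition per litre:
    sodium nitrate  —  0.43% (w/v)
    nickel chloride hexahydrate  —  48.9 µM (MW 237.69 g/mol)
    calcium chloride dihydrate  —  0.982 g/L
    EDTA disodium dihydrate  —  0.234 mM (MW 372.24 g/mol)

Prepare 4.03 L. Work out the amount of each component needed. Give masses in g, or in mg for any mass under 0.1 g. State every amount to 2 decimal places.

sodium nitrate 17.33 g; nickel chloride hexahydrate 46.84 mg; calcium chloride dihydrate 3.96 g; EDTA disodium dihydrate 0.35 g

Scale factor relative to 1 L: 4.03.
sodium nitrate: 0.43% w/v = 4.3 g/L → 4.3 × 4.03 L = 17.33 g
nickel chloride hexahydrate: 48.9 µmol/L × 237.69 g/mol × 4.03 L ÷ 1000 = 46.84 mg
calcium chloride dihydrate: 0.982 g/L × 4.03 L = 3.96 g
EDTA disodium dihydrate: 0.234 mmol/L × 372.24 g/mol × 4.03 L ÷ 1000 = 0.35 g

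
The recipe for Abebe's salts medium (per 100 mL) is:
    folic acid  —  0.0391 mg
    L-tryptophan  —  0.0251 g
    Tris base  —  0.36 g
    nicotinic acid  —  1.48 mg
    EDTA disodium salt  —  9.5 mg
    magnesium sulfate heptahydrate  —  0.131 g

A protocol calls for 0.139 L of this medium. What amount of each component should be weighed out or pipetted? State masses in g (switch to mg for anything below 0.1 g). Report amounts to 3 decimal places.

Ratio of target to recipe volume: 139 / 100 = 1.39.
folic acid: 0.0391 mg × (139 mL / 100 mL) = 0.054 mg
L-tryptophan: 0.0251 g × (139 mL / 100 mL) = 0.034889 g = 34.889 mg
Tris base: 0.36 g × (139 mL / 100 mL) = 0.500 g
nicotinic acid: 1.48 mg × (139 mL / 100 mL) = 2.057 mg
EDTA disodium salt: 9.5 mg × (139 mL / 100 mL) = 13.205 mg
magnesium sulfate heptahydrate: 0.131 g × (139 mL / 100 mL) = 0.182 g

folic acid 0.054 mg; L-tryptophan 34.889 mg; Tris base 0.500 g; nicotinic acid 2.057 mg; EDTA disodium salt 13.205 mg; magnesium sulfate heptahydrate 0.182 g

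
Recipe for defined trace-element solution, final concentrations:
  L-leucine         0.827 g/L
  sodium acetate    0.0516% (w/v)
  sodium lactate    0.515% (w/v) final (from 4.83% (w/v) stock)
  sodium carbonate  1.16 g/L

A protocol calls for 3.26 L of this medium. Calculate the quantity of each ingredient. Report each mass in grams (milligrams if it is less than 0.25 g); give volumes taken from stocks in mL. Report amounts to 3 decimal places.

L-leucine 2.696 g; sodium acetate 1.682 g; sodium lactate 347.598 mL; sodium carbonate 3.782 g

Scale factor relative to 1 L: 3.26.
L-leucine: 0.827 g/L × 3.26 L = 2.696 g
sodium acetate: 0.0516% w/v = 0.516 g/L → 0.516 × 3.26 L = 1.682 g
sodium lactate: dilute stock: 0.515% ÷ 4.83% × 3260 mL = 347.598 mL
sodium carbonate: 1.16 g/L × 3.26 L = 3.782 g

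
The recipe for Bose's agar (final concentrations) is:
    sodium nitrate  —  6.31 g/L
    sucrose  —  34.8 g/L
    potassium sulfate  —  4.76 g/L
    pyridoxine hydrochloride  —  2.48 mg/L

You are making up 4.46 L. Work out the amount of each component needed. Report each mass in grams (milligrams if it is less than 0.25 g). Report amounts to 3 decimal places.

sodium nitrate 28.143 g; sucrose 155.208 g; potassium sulfate 21.230 g; pyridoxine hydrochloride 11.061 mg

Working volume: 4.46 L.
sodium nitrate: 6.31 g/L × 4.46 L = 28.143 g
sucrose: 34.8 g/L × 4.46 L = 155.208 g
potassium sulfate: 4.76 g/L × 4.46 L = 21.230 g
pyridoxine hydrochloride: 2.48 mg/L × 4.46 L = 11.061 mg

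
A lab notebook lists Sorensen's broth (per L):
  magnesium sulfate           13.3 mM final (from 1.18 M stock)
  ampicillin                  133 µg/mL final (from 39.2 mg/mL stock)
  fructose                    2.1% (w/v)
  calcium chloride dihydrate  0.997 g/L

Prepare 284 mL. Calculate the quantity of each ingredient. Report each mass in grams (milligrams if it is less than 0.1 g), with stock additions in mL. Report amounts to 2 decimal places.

Working volume: 284 mL = 0.284 L.
magnesium sulfate: V = C2·V2/C1 = 13.3 mM × 284 mL ÷ 1180 mM = 3.20 mL
ampicillin: V = C2·V2/C1 = 133 µg/mL × 284 mL ÷ 39200 µg/mL = 0.96 mL
fructose: 2.1 g per 100 mL × 284 mL ÷ 100 = 5.96 g
calcium chloride dihydrate: 0.997 g/L × 0.284 L = 0.28 g

magnesium sulfate 3.20 mL; ampicillin 0.96 mL; fructose 5.96 g; calcium chloride dihydrate 0.28 g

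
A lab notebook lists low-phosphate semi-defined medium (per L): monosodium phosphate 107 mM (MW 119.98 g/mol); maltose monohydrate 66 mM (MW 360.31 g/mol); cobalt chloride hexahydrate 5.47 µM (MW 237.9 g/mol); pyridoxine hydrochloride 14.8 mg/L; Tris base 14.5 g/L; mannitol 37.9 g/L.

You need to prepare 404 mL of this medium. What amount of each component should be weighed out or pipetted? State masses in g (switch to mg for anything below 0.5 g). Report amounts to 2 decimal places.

Target volume = 404 mL = 0.404 L.
monosodium phosphate: 107 mmol/L × 119.98 g/mol × 0.404 L ÷ 1000 = 5.19 g
maltose monohydrate: 66 mmol/L × 360.31 g/mol × 0.404 L ÷ 1000 = 9.61 g
cobalt chloride hexahydrate: 5.47 µmol/L × 237.9 g/mol × 0.404 L ÷ 1000 = 0.53 mg
pyridoxine hydrochloride: 14.8 mg/L × 0.404 L = 5.98 mg
Tris base: 14.5 g/L × 0.404 L = 5.86 g
mannitol: 37.9 g/L × 0.404 L = 15.31 g

monosodium phosphate 5.19 g; maltose monohydrate 9.61 g; cobalt chloride hexahydrate 0.53 mg; pyridoxine hydrochloride 5.98 mg; Tris base 5.86 g; mannitol 15.31 g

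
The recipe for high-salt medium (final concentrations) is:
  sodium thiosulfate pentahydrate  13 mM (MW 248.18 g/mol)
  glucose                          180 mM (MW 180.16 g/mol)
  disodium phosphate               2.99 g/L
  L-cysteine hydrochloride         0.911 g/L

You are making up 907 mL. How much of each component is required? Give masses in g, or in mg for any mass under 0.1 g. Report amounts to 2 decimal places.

Working volume: 907 mL = 0.907 L.
sodium thiosulfate pentahydrate: 13 mmol/L × 248.18 g/mol × 0.907 L ÷ 1000 = 2.93 g
glucose: 180 mmol/L × 180.16 g/mol × 0.907 L ÷ 1000 = 29.41 g
disodium phosphate: 2.99 g/L × 0.907 L = 2.71 g
L-cysteine hydrochloride: 0.911 g/L × 0.907 L = 0.83 g

sodium thiosulfate pentahydrate 2.93 g; glucose 29.41 g; disodium phosphate 2.71 g; L-cysteine hydrochloride 0.83 g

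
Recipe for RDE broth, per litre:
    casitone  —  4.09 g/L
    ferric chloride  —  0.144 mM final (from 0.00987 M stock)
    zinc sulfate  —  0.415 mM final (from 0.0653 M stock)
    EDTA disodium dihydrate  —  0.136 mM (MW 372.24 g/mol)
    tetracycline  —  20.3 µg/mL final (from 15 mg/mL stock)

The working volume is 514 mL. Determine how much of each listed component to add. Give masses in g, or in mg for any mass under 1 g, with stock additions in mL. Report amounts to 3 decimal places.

Target volume = 514 mL = 0.514 L.
casitone: 4.09 g/L × 0.514 L = 2.102 g
ferric chloride: C1V1 = C2V2 → 0.144 mM × 514 mL ÷ 9.87 mM = 7.499 mL
zinc sulfate: V = C2·V2/C1 = 0.415 mM × 514 mL ÷ 65.3 mM = 3.267 mL
EDTA disodium dihydrate: 0.136 mmol/L × 372.24 mg/mmol × 0.514 L = 26.021 mg
tetracycline: dilute stock: 20.3 µg/mL × 514 mL ÷ 15000 µg/mL = 0.696 mL

casitone 2.102 g; ferric chloride 7.499 mL; zinc sulfate 3.267 mL; EDTA disodium dihydrate 26.021 mg; tetracycline 0.696 mL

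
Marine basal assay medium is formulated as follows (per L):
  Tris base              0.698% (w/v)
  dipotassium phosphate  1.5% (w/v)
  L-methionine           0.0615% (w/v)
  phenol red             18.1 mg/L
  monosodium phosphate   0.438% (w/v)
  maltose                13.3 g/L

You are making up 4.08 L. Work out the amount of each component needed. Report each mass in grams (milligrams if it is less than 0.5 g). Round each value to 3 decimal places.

Tris base 28.478 g; dipotassium phosphate 61.200 g; L-methionine 2.509 g; phenol red 73.848 mg; monosodium phosphate 17.870 g; maltose 54.264 g

Scale factor relative to 1 L: 4.08.
Tris base: 0.698 g per 100 mL × 4080 mL ÷ 100 = 28.478 g
dipotassium phosphate: 1.5% w/v = 15 g/L → 15 × 4.08 L = 61.200 g
L-methionine: 0.0615% w/v = 0.615 g/L → 0.615 × 4.08 L = 2.509 g
phenol red: 18.1 mg/L × 4.08 L = 73.848 mg
monosodium phosphate: 0.438% w/v = 4.38 g/L → 4.38 × 4.08 L = 17.870 g
maltose: 13.3 g/L × 4.08 L = 54.264 g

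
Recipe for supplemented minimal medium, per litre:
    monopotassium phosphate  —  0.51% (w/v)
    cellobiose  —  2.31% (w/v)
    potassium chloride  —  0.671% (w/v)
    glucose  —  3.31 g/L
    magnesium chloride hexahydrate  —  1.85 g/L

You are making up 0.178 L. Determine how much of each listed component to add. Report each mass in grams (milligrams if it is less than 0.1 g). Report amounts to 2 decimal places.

monopotassium phosphate 0.91 g; cellobiose 4.11 g; potassium chloride 1.19 g; glucose 0.59 g; magnesium chloride hexahydrate 0.33 g

Scale factor relative to 1 L: 0.178.
monopotassium phosphate: 0.51 g per 100 mL × 178 mL ÷ 100 = 0.91 g
cellobiose: 2.31% w/v = 23.1 g/L → 23.1 × 0.178 L = 4.11 g
potassium chloride: 0.671 g per 100 mL × 178 mL ÷ 100 = 1.19 g
glucose: 3.31 g/L × 0.178 L = 0.59 g
magnesium chloride hexahydrate: 1.85 g/L × 0.178 L = 0.33 g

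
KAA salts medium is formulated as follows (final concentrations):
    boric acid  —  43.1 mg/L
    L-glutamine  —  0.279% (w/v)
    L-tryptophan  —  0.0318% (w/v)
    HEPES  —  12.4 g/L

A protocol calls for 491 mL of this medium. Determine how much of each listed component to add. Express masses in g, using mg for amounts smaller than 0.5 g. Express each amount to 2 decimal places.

Working volume: 491 mL = 0.491 L.
boric acid: 43.1 mg/L × 0.491 L = 21.16 mg
L-glutamine: 0.279 g per 100 mL × 491 mL ÷ 100 = 1.37 g
L-tryptophan: 0.0318 g per 100 mL × 491 mL ÷ 100 = 0.156138 g = 156.14 mg
HEPES: 12.4 g/L × 0.491 L = 6.09 g

boric acid 21.16 mg; L-glutamine 1.37 g; L-tryptophan 156.14 mg; HEPES 6.09 g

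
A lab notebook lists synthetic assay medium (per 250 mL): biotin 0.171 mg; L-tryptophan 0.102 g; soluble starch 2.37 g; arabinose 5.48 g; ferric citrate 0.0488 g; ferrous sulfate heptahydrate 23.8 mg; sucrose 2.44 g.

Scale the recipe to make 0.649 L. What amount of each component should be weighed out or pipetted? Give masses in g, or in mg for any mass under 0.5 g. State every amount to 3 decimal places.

Ratio of target to recipe volume: 649 / 250 = 2.596.
biotin: 0.171 mg × (649 mL / 250 mL) = 0.444 mg
L-tryptophan: 0.102 g × (649 mL / 250 mL) = 0.264792 g = 264.792 mg
soluble starch: 2.37 g × (649 mL / 250 mL) = 6.153 g
arabinose: 5.48 g × (649 mL / 250 mL) = 14.226 g
ferric citrate: 0.0488 g × (649 mL / 250 mL) = 0.126685 g = 126.685 mg
ferrous sulfate heptahydrate: 23.8 mg × (649 mL / 250 mL) = 61.785 mg
sucrose: 2.44 g × (649 mL / 250 mL) = 6.334 g

biotin 0.444 mg; L-tryptophan 264.792 mg; soluble starch 6.153 g; arabinose 14.226 g; ferric citrate 126.685 mg; ferrous sulfate heptahydrate 61.785 mg; sucrose 6.334 g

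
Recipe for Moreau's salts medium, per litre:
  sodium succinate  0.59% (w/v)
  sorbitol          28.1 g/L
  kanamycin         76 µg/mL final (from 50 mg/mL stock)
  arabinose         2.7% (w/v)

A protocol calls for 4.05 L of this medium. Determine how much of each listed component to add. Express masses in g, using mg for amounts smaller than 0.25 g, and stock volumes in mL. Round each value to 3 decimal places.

Working volume: 4.05 L.
sodium succinate: 0.59% w/v = 5.9 g/L → 5.9 × 4.05 L = 23.895 g
sorbitol: 28.1 g/L × 4.05 L = 113.805 g
kanamycin: dilute stock: 76 µg/mL × 4050 mL ÷ 50000 µg/mL = 6.156 mL
arabinose: 2.7 g per 100 mL × 4050 mL ÷ 100 = 109.350 g

sodium succinate 23.895 g; sorbitol 113.805 g; kanamycin 6.156 mL; arabinose 109.350 g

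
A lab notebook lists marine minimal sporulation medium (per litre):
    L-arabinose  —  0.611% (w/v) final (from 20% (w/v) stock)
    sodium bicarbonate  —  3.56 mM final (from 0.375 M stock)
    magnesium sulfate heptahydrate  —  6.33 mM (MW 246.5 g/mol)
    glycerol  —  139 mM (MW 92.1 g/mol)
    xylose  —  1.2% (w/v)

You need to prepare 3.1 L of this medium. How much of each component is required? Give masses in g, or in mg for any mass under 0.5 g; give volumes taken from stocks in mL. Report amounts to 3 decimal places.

L-arabinose 94.705 mL; sodium bicarbonate 29.429 mL; magnesium sulfate heptahydrate 4.837 g; glycerol 39.686 g; xylose 37.200 g

Scale factor relative to 1 L: 3.1.
L-arabinose: dilute stock: 0.611% ÷ 20% × 3100 mL = 94.705 mL
sodium bicarbonate: V = C2·V2/C1 = 3.56 mM × 3100 mL ÷ 375 mM = 29.429 mL
magnesium sulfate heptahydrate: 6.33 mmol/L × 246.5 g/mol × 3.1 L ÷ 1000 = 4.837 g
glycerol: 139 mmol/L × 92.1 g/mol × 3.1 L ÷ 1000 = 39.686 g
xylose: 1.2 g per 100 mL × 3100 mL ÷ 100 = 37.200 g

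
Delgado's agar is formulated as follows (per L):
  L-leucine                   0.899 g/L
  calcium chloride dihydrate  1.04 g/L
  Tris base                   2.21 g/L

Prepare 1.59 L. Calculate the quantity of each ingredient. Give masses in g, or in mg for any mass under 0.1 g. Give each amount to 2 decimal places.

L-leucine 1.43 g; calcium chloride dihydrate 1.65 g; Tris base 3.51 g

Scale factor relative to 1 L: 1.59.
L-leucine: 0.899 g/L × 1.59 L = 1.43 g
calcium chloride dihydrate: 1.04 g/L × 1.59 L = 1.65 g
Tris base: 2.21 g/L × 1.59 L = 3.51 g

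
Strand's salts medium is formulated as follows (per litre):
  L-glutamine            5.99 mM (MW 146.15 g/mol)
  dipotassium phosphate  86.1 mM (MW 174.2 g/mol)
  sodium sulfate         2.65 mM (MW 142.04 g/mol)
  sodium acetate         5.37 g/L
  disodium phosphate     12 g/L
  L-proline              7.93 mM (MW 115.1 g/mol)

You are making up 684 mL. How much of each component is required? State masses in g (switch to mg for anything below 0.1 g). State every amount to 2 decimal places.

Scale factor relative to 1 L: 0.684.
L-glutamine: 5.99 mmol/L × 146.15 g/mol × 0.684 L ÷ 1000 = 0.60 g
dipotassium phosphate: 86.1 mmol/L × 174.2 g/mol × 0.684 L ÷ 1000 = 10.26 g
sodium sulfate: 2.65 mmol/L × 142.04 g/mol × 0.684 L ÷ 1000 = 0.26 g
sodium acetate: 5.37 g/L × 0.684 L = 3.67 g
disodium phosphate: 12 g/L × 0.684 L = 8.21 g
L-proline: 7.93 mmol/L × 115.1 g/mol × 0.684 L ÷ 1000 = 0.62 g

L-glutamine 0.60 g; dipotassium phosphate 10.26 g; sodium sulfate 0.26 g; sodium acetate 3.67 g; disodium phosphate 8.21 g; L-proline 0.62 g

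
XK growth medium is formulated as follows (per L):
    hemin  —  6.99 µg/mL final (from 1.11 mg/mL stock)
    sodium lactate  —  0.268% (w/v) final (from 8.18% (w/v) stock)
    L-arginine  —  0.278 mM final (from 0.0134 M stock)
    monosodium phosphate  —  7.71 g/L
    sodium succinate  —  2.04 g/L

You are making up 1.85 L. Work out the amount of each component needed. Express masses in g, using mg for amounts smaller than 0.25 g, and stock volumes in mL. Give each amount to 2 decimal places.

Scale factor relative to 1 L: 1.85.
hemin: V = C2·V2/C1 = 6.99 µg/mL × 1850 mL ÷ 1110 µg/mL = 11.65 mL
sodium lactate: V = C2·V2/C1 = 0.268% ÷ 8.18% × 1850 mL = 60.61 mL
L-arginine: C1V1 = C2V2 → 0.278 mM × 1850 mL ÷ 13.4 mM = 38.38 mL
monosodium phosphate: 7.71 g/L × 1.85 L = 14.26 g
sodium succinate: 2.04 g/L × 1.85 L = 3.77 g

hemin 11.65 mL; sodium lactate 60.61 mL; L-arginine 38.38 mL; monosodium phosphate 14.26 g; sodium succinate 3.77 g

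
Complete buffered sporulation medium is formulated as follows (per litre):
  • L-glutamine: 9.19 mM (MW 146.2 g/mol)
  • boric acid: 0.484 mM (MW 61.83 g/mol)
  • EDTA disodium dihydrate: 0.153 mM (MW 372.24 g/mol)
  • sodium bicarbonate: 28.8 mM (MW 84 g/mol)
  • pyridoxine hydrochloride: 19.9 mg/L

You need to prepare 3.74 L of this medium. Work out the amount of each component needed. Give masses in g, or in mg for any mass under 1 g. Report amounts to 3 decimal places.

Scale factor relative to 1 L: 3.74.
L-glutamine: 9.19 mmol/L × 146.2 g/mol × 3.74 L ÷ 1000 = 5.025 g
boric acid: 0.484 mmol/L × 61.83 mg/mmol × 3.74 L = 111.922 mg
EDTA disodium dihydrate: 0.153 mmol/L × 372.24 mg/mmol × 3.74 L = 213.003 mg
sodium bicarbonate: 28.8 mmol/L × 84 g/mol × 3.74 L ÷ 1000 = 9.048 g
pyridoxine hydrochloride: 19.9 mg/L × 3.74 L = 74.426 mg

L-glutamine 5.025 g; boric acid 111.922 mg; EDTA disodium dihydrate 213.003 mg; sodium bicarbonate 9.048 g; pyridoxine hydrochloride 74.426 mg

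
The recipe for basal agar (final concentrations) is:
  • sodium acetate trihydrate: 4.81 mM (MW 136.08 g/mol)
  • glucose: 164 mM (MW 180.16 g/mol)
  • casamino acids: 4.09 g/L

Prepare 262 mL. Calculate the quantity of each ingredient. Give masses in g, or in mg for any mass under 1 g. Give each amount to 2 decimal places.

Scale factor relative to 1 L: 0.262.
sodium acetate trihydrate: 4.81 mmol/L × 136.08 mg/mmol × 0.262 L = 171.49 mg
glucose: 164 mmol/L × 180.16 g/mol × 0.262 L ÷ 1000 = 7.74 g
casamino acids: 4.09 g/L × 0.262 L = 1.07 g

sodium acetate trihydrate 171.49 mg; glucose 7.74 g; casamino acids 1.07 g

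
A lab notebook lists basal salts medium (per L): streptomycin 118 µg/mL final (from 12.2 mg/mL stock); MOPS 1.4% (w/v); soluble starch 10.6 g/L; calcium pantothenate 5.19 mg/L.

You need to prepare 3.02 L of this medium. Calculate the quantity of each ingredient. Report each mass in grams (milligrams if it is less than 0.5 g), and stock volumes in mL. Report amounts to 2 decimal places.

Working volume: 3.02 L.
streptomycin: dilute stock: 118 µg/mL × 3020 mL ÷ 12200 µg/mL = 29.21 mL
MOPS: 1.4% w/v = 14 g/L → 14 × 3.02 L = 42.28 g
soluble starch: 10.6 g/L × 3.02 L = 32.01 g
calcium pantothenate: 5.19 mg/L × 3.02 L = 15.67 mg

streptomycin 29.21 mL; MOPS 42.28 g; soluble starch 32.01 g; calcium pantothenate 15.67 mg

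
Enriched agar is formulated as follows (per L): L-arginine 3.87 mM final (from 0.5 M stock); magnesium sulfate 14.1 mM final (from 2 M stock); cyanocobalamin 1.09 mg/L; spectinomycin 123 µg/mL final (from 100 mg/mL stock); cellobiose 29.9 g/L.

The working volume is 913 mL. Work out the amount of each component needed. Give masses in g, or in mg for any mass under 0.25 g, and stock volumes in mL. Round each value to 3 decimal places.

L-arginine 7.067 mL; magnesium sulfate 6.437 mL; cyanocobalamin 0.995 mg; spectinomycin 1.123 mL; cellobiose 27.299 g

Scale factor relative to 1 L: 0.913.
L-arginine: C1V1 = C2V2 → 3.87 mM × 913 mL ÷ 500 mM = 7.067 mL
magnesium sulfate: C1V1 = C2V2 → 14.1 mM × 913 mL ÷ 2000 mM = 6.437 mL
cyanocobalamin: 1.09 mg/L × 0.913 L = 0.995 mg
spectinomycin: C1V1 = C2V2 → 123 µg/mL × 913 mL ÷ 100000 µg/mL = 1.123 mL
cellobiose: 29.9 g/L × 0.913 L = 27.299 g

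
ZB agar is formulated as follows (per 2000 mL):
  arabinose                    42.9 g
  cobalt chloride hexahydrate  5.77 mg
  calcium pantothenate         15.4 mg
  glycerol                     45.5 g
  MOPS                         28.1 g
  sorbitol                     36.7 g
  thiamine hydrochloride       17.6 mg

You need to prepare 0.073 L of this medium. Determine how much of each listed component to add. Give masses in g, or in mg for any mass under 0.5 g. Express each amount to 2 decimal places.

arabinose 1.57 g; cobalt chloride hexahydrate 0.21 mg; calcium pantothenate 0.56 mg; glycerol 1.66 g; MOPS 1.03 g; sorbitol 1.34 g; thiamine hydrochloride 0.64 mg

Scale factor = 73 mL / 2000 mL = 0.0365.
arabinose: 42.9 g × (73 mL / 2000 mL) = 1.57 g
cobalt chloride hexahydrate: 5.77 mg × (73 mL / 2000 mL) = 0.21 mg
calcium pantothenate: 15.4 mg × (73 mL / 2000 mL) = 0.56 mg
glycerol: 45.5 g × (73 mL / 2000 mL) = 1.66 g
MOPS: 28.1 g × (73 mL / 2000 mL) = 1.03 g
sorbitol: 36.7 g × (73 mL / 2000 mL) = 1.34 g
thiamine hydrochloride: 17.6 mg × (73 mL / 2000 mL) = 0.64 mg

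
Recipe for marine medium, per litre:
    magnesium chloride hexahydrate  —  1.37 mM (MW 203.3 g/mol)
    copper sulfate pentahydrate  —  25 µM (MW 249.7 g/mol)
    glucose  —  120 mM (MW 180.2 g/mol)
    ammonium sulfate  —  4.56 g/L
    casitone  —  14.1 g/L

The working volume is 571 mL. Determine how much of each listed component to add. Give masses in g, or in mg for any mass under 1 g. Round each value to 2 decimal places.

Working volume: 571 mL = 0.571 L.
magnesium chloride hexahydrate: 1.37 mmol/L × 203.3 mg/mmol × 0.571 L = 159.04 mg
copper sulfate pentahydrate: 25 µmol/L × 249.7 g/mol × 0.571 L ÷ 1000 = 3.56 mg
glucose: 120 mmol/L × 180.2 g/mol × 0.571 L ÷ 1000 = 12.35 g
ammonium sulfate: 4.56 g/L × 0.571 L = 2.60 g
casitone: 14.1 g/L × 0.571 L = 8.05 g

magnesium chloride hexahydrate 159.04 mg; copper sulfate pentahydrate 3.56 mg; glucose 12.35 g; ammonium sulfate 2.60 g; casitone 8.05 g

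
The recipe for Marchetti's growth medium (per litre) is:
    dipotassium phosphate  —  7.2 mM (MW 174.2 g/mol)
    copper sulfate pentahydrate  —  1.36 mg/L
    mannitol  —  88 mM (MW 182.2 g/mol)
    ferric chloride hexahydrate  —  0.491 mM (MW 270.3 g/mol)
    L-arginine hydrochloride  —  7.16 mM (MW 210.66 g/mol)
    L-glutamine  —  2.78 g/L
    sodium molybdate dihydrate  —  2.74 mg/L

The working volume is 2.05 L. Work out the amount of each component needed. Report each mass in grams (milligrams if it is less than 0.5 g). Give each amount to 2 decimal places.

dipotassium phosphate 2.57 g; copper sulfate pentahydrate 2.79 mg; mannitol 32.87 g; ferric chloride hexahydrate 272.07 mg; L-arginine hydrochloride 3.09 g; L-glutamine 5.70 g; sodium molybdate dihydrate 5.62 mg

Scale factor relative to 1 L: 2.05.
dipotassium phosphate: 7.2 mmol/L × 174.2 g/mol × 2.05 L ÷ 1000 = 2.57 g
copper sulfate pentahydrate: 1.36 mg/L × 2.05 L = 2.79 mg
mannitol: 88 mmol/L × 182.2 g/mol × 2.05 L ÷ 1000 = 32.87 g
ferric chloride hexahydrate: 0.491 mmol/L × 270.3 mg/mmol × 2.05 L = 272.07 mg
L-arginine hydrochloride: 7.16 mmol/L × 210.66 g/mol × 2.05 L ÷ 1000 = 3.09 g
L-glutamine: 2.78 g/L × 2.05 L = 5.70 g
sodium molybdate dihydrate: 2.74 mg/L × 2.05 L = 5.62 mg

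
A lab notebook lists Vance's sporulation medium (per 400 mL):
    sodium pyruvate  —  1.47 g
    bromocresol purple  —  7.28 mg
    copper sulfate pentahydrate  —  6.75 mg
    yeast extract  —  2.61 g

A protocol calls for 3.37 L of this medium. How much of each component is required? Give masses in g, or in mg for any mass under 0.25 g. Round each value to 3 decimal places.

sodium pyruvate 12.385 g; bromocresol purple 61.334 mg; copper sulfate pentahydrate 56.869 mg; yeast extract 21.989 g

Scale factor = 3370 mL / 400 mL = 8.425.
sodium pyruvate: 1.47 g × (3370 mL / 400 mL) = 12.385 g
bromocresol purple: 7.28 mg × (3370 mL / 400 mL) = 61.334 mg
copper sulfate pentahydrate: 6.75 mg × (3370 mL / 400 mL) = 56.869 mg
yeast extract: 2.61 g × (3370 mL / 400 mL) = 21.989 g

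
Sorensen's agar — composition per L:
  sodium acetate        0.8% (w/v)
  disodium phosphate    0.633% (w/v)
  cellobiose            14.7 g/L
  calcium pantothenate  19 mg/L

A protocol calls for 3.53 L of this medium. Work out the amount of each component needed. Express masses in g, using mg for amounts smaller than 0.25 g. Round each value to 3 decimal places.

sodium acetate 28.240 g; disodium phosphate 22.345 g; cellobiose 51.891 g; calcium pantothenate 67.070 mg

Working volume: 3.53 L.
sodium acetate: 0.8% w/v = 8 g/L → 8 × 3.53 L = 28.240 g
disodium phosphate: 0.633% w/v = 6.33 g/L → 6.33 × 3.53 L = 22.345 g
cellobiose: 14.7 g/L × 3.53 L = 51.891 g
calcium pantothenate: 19 mg/L × 3.53 L = 67.070 mg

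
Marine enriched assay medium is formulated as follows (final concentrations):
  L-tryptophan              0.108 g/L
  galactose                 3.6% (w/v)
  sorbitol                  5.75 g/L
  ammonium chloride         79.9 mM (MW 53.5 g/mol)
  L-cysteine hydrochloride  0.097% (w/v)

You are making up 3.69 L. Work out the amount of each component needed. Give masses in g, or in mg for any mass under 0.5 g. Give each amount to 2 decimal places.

L-tryptophan 398.52 mg; galactose 132.84 g; sorbitol 21.22 g; ammonium chloride 15.77 g; L-cysteine hydrochloride 3.58 g

Working volume: 3.69 L.
L-tryptophan: 0.108 g/L × 3.69 L = 0.39852 g = 398.52 mg
galactose: 3.6% w/v = 36 g/L → 36 × 3.69 L = 132.84 g
sorbitol: 5.75 g/L × 3.69 L = 21.22 g
ammonium chloride: 79.9 mmol/L × 53.5 g/mol × 3.69 L ÷ 1000 = 15.77 g
L-cysteine hydrochloride: 0.097% w/v = 0.97 g/L → 0.97 × 3.69 L = 3.58 g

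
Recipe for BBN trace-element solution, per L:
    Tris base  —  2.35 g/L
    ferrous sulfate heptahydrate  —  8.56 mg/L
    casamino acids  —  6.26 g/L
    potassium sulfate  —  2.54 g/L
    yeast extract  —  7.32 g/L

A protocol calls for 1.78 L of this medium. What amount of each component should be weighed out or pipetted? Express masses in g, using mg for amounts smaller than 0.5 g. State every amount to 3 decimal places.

Tris base 4.183 g; ferrous sulfate heptahydrate 15.237 mg; casamino acids 11.143 g; potassium sulfate 4.521 g; yeast extract 13.030 g

Working volume: 1.78 L.
Tris base: 2.35 g/L × 1.78 L = 4.183 g
ferrous sulfate heptahydrate: 8.56 mg/L × 1.78 L = 15.237 mg
casamino acids: 6.26 g/L × 1.78 L = 11.143 g
potassium sulfate: 2.54 g/L × 1.78 L = 4.521 g
yeast extract: 7.32 g/L × 1.78 L = 13.030 g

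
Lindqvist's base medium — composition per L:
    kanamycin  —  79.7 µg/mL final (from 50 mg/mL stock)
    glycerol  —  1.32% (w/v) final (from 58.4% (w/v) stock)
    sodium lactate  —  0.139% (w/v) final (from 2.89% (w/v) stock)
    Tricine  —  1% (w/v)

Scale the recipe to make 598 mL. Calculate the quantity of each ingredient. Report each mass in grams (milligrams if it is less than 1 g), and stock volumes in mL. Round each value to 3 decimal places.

Target volume = 598 mL = 0.598 L.
kanamycin: V = C2·V2/C1 = 79.7 µg/mL × 598 mL ÷ 50000 µg/mL = 0.953 mL
glycerol: V = C2·V2/C1 = 1.32% ÷ 58.4% × 598 mL = 13.516 mL
sodium lactate: C1V1 = C2V2 → 0.139% ÷ 2.89% × 598 mL = 28.762 mL
Tricine: 1 g per 100 mL × 598 mL ÷ 100 = 5.980 g

kanamycin 0.953 mL; glycerol 13.516 mL; sodium lactate 28.762 mL; Tricine 5.980 g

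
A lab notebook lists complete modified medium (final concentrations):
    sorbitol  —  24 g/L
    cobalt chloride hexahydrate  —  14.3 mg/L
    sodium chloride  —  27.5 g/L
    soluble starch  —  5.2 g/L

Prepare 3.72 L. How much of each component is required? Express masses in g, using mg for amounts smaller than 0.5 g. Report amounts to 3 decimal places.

sorbitol 89.280 g; cobalt chloride hexahydrate 53.196 mg; sodium chloride 102.300 g; soluble starch 19.344 g

Working volume: 3.72 L.
sorbitol: 24 g/L × 3.72 L = 89.280 g
cobalt chloride hexahydrate: 14.3 mg/L × 3.72 L = 53.196 mg
sodium chloride: 27.5 g/L × 3.72 L = 102.300 g
soluble starch: 5.2 g/L × 3.72 L = 19.344 g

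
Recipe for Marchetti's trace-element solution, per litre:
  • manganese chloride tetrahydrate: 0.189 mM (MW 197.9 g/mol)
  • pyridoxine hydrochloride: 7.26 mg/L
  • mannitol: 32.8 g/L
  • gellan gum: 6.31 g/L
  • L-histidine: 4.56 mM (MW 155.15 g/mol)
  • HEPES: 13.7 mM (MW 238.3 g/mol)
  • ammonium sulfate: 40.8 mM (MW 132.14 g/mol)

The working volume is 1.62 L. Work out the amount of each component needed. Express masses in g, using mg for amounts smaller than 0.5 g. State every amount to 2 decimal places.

manganese chloride tetrahydrate 60.59 mg; pyridoxine hydrochloride 11.76 mg; mannitol 53.14 g; gellan gum 10.22 g; L-histidine 1.15 g; HEPES 5.29 g; ammonium sulfate 8.73 g

Working volume: 1.62 L.
manganese chloride tetrahydrate: 0.189 mmol/L × 197.9 mg/mmol × 1.62 L = 60.59 mg
pyridoxine hydrochloride: 7.26 mg/L × 1.62 L = 11.76 mg
mannitol: 32.8 g/L × 1.62 L = 53.14 g
gellan gum: 6.31 g/L × 1.62 L = 10.22 g
L-histidine: 4.56 mmol/L × 155.15 g/mol × 1.62 L ÷ 1000 = 1.15 g
HEPES: 13.7 mmol/L × 238.3 g/mol × 1.62 L ÷ 1000 = 5.29 g
ammonium sulfate: 40.8 mmol/L × 132.14 g/mol × 1.62 L ÷ 1000 = 8.73 g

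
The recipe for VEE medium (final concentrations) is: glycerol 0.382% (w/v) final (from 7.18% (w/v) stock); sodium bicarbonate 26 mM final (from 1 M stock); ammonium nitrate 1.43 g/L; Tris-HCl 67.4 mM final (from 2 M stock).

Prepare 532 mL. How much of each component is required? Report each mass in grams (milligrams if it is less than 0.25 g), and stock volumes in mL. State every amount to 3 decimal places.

glycerol 28.304 mL; sodium bicarbonate 13.832 mL; ammonium nitrate 0.761 g; Tris-HCl 17.928 mL

Scale factor relative to 1 L: 0.532.
glycerol: dilute stock: 0.382% ÷ 7.18% × 532 mL = 28.304 mL
sodium bicarbonate: dilute stock: 26 mM × 532 mL ÷ 1000 mM = 13.832 mL
ammonium nitrate: 1.43 g/L × 0.532 L = 0.761 g
Tris-HCl: dilute stock: 67.4 mM × 532 mL ÷ 2000 mM = 17.928 mL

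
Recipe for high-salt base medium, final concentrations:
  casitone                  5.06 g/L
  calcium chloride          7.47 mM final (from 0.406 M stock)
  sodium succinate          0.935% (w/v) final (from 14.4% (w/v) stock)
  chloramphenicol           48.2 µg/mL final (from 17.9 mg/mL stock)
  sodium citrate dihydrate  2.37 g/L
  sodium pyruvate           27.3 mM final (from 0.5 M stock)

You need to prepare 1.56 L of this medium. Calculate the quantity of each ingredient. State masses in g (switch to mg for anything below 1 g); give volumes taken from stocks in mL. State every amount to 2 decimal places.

Working volume: 1.56 L.
casitone: 5.06 g/L × 1.56 L = 7.89 g
calcium chloride: C1V1 = C2V2 → 7.47 mM × 1560 mL ÷ 406 mM = 28.70 mL
sodium succinate: V = C2·V2/C1 = 0.935% ÷ 14.4% × 1560 mL = 101.29 mL
chloramphenicol: V = C2·V2/C1 = 48.2 µg/mL × 1560 mL ÷ 17900 µg/mL = 4.20 mL
sodium citrate dihydrate: 2.37 g/L × 1.56 L = 3.70 g
sodium pyruvate: dilute stock: 27.3 mM × 1560 mL ÷ 500 mM = 85.18 mL

casitone 7.89 g; calcium chloride 28.70 mL; sodium succinate 101.29 mL; chloramphenicol 4.20 mL; sodium citrate dihydrate 3.70 g; sodium pyruvate 85.18 mL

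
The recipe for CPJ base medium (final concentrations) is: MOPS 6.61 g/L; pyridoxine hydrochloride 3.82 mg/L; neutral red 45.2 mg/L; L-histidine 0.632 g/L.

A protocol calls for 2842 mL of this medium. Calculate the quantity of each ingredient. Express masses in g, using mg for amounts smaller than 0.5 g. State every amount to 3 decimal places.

MOPS 18.786 g; pyridoxine hydrochloride 10.856 mg; neutral red 128.458 mg; L-histidine 1.796 g

Scale factor relative to 1 L: 2.842.
MOPS: 6.61 g/L × 2.842 L = 18.786 g
pyridoxine hydrochloride: 3.82 mg/L × 2.842 L = 10.856 mg
neutral red: 45.2 mg/L × 2.842 L = 128.458 mg
L-histidine: 0.632 g/L × 2.842 L = 1.796 g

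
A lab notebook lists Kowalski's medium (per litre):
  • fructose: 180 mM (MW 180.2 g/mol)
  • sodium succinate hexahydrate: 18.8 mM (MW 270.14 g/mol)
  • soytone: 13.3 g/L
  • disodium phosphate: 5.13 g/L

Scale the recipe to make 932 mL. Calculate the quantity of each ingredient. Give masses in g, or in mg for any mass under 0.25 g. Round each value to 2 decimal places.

Scale factor relative to 1 L: 0.932.
fructose: 180 mmol/L × 180.2 g/mol × 0.932 L ÷ 1000 = 30.23 g
sodium succinate hexahydrate: 18.8 mmol/L × 270.14 g/mol × 0.932 L ÷ 1000 = 4.73 g
soytone: 13.3 g/L × 0.932 L = 12.40 g
disodium phosphate: 5.13 g/L × 0.932 L = 4.78 g

fructose 30.23 g; sodium succinate hexahydrate 4.73 g; soytone 12.40 g; disodium phosphate 4.78 g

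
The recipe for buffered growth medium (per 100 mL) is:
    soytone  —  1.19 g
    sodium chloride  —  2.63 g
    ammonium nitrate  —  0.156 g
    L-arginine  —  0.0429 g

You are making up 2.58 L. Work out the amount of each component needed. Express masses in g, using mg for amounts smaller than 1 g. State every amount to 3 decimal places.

soytone 30.702 g; sodium chloride 67.854 g; ammonium nitrate 4.025 g; L-arginine 1.107 g

Scale factor = 2580 mL / 100 mL = 25.8.
soytone: 1.19 g × (2580 mL / 100 mL) = 30.702 g
sodium chloride: 2.63 g × (2580 mL / 100 mL) = 67.854 g
ammonium nitrate: 0.156 g × (2580 mL / 100 mL) = 4.025 g
L-arginine: 0.0429 g × (2580 mL / 100 mL) = 1.107 g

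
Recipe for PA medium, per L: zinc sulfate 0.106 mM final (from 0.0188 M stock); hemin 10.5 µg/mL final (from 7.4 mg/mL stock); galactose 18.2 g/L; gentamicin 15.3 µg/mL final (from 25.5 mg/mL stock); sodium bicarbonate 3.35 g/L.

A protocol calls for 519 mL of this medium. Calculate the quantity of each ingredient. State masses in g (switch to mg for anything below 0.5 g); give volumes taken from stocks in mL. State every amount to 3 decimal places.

zinc sulfate 2.926 mL; hemin 0.736 mL; galactose 9.446 g; gentamicin 0.311 mL; sodium bicarbonate 1.739 g

Working volume: 519 mL = 0.519 L.
zinc sulfate: C1V1 = C2V2 → 0.106 mM × 519 mL ÷ 18.8 mM = 2.926 mL
hemin: dilute stock: 10.5 µg/mL × 519 mL ÷ 7400 µg/mL = 0.736 mL
galactose: 18.2 g/L × 0.519 L = 9.446 g
gentamicin: dilute stock: 15.3 µg/mL × 519 mL ÷ 25500 µg/mL = 0.311 mL
sodium bicarbonate: 3.35 g/L × 0.519 L = 1.739 g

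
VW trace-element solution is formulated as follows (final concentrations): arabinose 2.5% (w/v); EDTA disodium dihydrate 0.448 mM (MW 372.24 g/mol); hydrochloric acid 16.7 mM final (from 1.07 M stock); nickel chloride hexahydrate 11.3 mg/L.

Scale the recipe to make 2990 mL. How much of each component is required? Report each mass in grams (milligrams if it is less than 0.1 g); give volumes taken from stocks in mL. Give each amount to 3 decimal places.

arabinose 74.750 g; EDTA disodium dihydrate 0.499 g; hydrochloric acid 46.666 mL; nickel chloride hexahydrate 33.787 mg

Working volume: 2990 mL = 2.99 L.
arabinose: 2.5% w/v = 25 g/L → 25 × 2.99 L = 74.750 g
EDTA disodium dihydrate: 0.448 mmol/L × 372.24 g/mol × 2.99 L ÷ 1000 = 0.499 g
hydrochloric acid: V = C2·V2/C1 = 16.7 mM × 2990 mL ÷ 1070 mM = 46.666 mL
nickel chloride hexahydrate: 11.3 mg/L × 2.99 L = 33.787 mg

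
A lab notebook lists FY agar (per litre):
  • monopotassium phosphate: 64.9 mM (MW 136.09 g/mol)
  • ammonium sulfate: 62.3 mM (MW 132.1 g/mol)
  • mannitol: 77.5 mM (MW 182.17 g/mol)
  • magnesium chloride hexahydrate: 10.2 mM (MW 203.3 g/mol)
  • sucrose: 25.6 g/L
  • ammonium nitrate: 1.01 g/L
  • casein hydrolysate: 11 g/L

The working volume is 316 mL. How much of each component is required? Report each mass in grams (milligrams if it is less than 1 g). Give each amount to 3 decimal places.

Working volume: 316 mL = 0.316 L.
monopotassium phosphate: 64.9 mmol/L × 136.09 g/mol × 0.316 L ÷ 1000 = 2.791 g
ammonium sulfate: 62.3 mmol/L × 132.1 g/mol × 0.316 L ÷ 1000 = 2.601 g
mannitol: 77.5 mmol/L × 182.17 g/mol × 0.316 L ÷ 1000 = 4.461 g
magnesium chloride hexahydrate: 10.2 mmol/L × 203.3 mg/mmol × 0.316 L = 655.277 mg
sucrose: 25.6 g/L × 0.316 L = 8.090 g
ammonium nitrate: 1.01 g/L × 0.316 L = 0.31916 g = 319.160 mg
casein hydrolysate: 11 g/L × 0.316 L = 3.476 g

monopotassium phosphate 2.791 g; ammonium sulfate 2.601 g; mannitol 4.461 g; magnesium chloride hexahydrate 655.277 mg; sucrose 8.090 g; ammonium nitrate 319.160 mg; casein hydrolysate 3.476 g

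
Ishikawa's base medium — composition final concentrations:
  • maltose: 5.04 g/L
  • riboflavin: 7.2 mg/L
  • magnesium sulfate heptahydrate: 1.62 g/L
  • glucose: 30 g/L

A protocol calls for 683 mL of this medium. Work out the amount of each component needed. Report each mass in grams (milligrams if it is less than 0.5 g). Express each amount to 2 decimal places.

Scale factor relative to 1 L: 0.683.
maltose: 5.04 g/L × 0.683 L = 3.44 g
riboflavin: 7.2 mg/L × 0.683 L = 4.92 mg
magnesium sulfate heptahydrate: 1.62 g/L × 0.683 L = 1.11 g
glucose: 30 g/L × 0.683 L = 20.49 g

maltose 3.44 g; riboflavin 4.92 mg; magnesium sulfate heptahydrate 1.11 g; glucose 20.49 g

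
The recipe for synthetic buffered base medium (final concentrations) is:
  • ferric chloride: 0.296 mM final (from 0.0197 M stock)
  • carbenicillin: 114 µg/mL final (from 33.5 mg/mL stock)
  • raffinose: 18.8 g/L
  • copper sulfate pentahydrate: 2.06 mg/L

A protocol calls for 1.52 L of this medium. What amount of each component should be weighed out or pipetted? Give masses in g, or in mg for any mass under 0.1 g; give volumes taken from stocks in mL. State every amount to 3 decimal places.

Scale factor relative to 1 L: 1.52.
ferric chloride: C1V1 = C2V2 → 0.296 mM × 1520 mL ÷ 19.7 mM = 22.839 mL
carbenicillin: C1V1 = C2V2 → 114 µg/mL × 1520 mL ÷ 33500 µg/mL = 5.173 mL
raffinose: 18.8 g/L × 1.52 L = 28.576 g
copper sulfate pentahydrate: 2.06 mg/L × 1.52 L = 3.131 mg

ferric chloride 22.839 mL; carbenicillin 5.173 mL; raffinose 28.576 g; copper sulfate pentahydrate 3.131 mg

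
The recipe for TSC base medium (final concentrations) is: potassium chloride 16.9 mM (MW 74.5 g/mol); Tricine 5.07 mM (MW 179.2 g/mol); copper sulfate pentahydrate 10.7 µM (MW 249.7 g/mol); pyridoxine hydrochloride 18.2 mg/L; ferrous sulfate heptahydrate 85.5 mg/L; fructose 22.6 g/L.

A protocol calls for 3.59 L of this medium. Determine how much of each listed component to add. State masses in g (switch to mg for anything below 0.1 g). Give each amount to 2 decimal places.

potassium chloride 4.52 g; Tricine 3.26 g; copper sulfate pentahydrate 9.59 mg; pyridoxine hydrochloride 65.34 mg; ferrous sulfate heptahydrate 0.31 g; fructose 81.13 g

Working volume: 3.59 L.
potassium chloride: 16.9 mmol/L × 74.5 g/mol × 3.59 L ÷ 1000 = 4.52 g
Tricine: 5.07 mmol/L × 179.2 g/mol × 3.59 L ÷ 1000 = 3.26 g
copper sulfate pentahydrate: 10.7 µmol/L × 249.7 g/mol × 3.59 L ÷ 1000 = 9.59 mg
pyridoxine hydrochloride: 18.2 mg/L × 3.59 L = 65.34 mg
ferrous sulfate heptahydrate: 85.5 mg/L × 3.59 L = 306.945 mg = 0.31 g
fructose: 22.6 g/L × 3.59 L = 81.13 g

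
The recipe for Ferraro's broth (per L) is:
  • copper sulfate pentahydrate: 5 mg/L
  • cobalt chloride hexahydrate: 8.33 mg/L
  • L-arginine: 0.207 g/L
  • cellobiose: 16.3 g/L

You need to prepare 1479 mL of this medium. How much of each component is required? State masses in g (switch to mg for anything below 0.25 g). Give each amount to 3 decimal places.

copper sulfate pentahydrate 7.395 mg; cobalt chloride hexahydrate 12.320 mg; L-arginine 0.306 g; cellobiose 24.108 g

Working volume: 1479 mL = 1.479 L.
copper sulfate pentahydrate: 5 mg/L × 1.479 L = 7.395 mg
cobalt chloride hexahydrate: 8.33 mg/L × 1.479 L = 12.320 mg
L-arginine: 0.207 g/L × 1.479 L = 0.306 g
cellobiose: 16.3 g/L × 1.479 L = 24.108 g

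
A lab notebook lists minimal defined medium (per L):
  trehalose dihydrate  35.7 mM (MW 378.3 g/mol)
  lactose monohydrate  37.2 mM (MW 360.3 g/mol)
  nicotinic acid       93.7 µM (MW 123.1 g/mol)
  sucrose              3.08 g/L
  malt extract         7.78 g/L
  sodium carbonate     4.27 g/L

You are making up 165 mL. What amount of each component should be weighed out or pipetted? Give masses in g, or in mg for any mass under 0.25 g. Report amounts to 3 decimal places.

Scale factor relative to 1 L: 0.165.
trehalose dihydrate: 35.7 mmol/L × 378.3 g/mol × 0.165 L ÷ 1000 = 2.228 g
lactose monohydrate: 37.2 mmol/L × 360.3 g/mol × 0.165 L ÷ 1000 = 2.212 g
nicotinic acid: 93.7 µmol/L × 123.1 g/mol × 0.165 L ÷ 1000 = 1.903 mg
sucrose: 3.08 g/L × 0.165 L = 0.508 g
malt extract: 7.78 g/L × 0.165 L = 1.284 g
sodium carbonate: 4.27 g/L × 0.165 L = 0.705 g

trehalose dihydrate 2.228 g; lactose monohydrate 2.212 g; nicotinic acid 1.903 mg; sucrose 0.508 g; malt extract 1.284 g; sodium carbonate 0.705 g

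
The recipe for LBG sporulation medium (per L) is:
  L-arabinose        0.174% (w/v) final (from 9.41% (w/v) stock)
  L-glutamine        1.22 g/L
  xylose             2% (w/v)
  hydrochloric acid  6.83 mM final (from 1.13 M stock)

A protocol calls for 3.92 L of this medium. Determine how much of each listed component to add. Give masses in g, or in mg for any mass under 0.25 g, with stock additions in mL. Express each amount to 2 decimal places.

Working volume: 3.92 L.
L-arabinose: C1V1 = C2V2 → 0.174% ÷ 9.41% × 3920 mL = 72.48 mL
L-glutamine: 1.22 g/L × 3.92 L = 4.78 g
xylose: 2% w/v = 20 g/L → 20 × 3.92 L = 78.40 g
hydrochloric acid: C1V1 = C2V2 → 6.83 mM × 3920 mL ÷ 1130 mM = 23.69 mL

L-arabinose 72.48 mL; L-glutamine 4.78 g; xylose 78.40 g; hydrochloric acid 23.69 mL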